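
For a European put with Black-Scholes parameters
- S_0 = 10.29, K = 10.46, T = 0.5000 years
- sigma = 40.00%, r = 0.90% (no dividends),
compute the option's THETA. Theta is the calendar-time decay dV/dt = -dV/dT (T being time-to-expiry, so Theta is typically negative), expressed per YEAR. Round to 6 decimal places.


d1 = 0.0993983227; d2 = -0.1834443898
phi(d1) = 0.3969763601; exp(-qT) = 1.0000000000; exp(-rT) = 0.9955101098
Theta = -S*exp(-qT)*phi(d1)*sigma/(2*sqrt(T)) + r*K*exp(-rT)*N(-d2) - q*S*exp(-qT)*N(-d1)
N(-d1) = 0.4604110072; N(-d2) = 0.5727753256; sqrt(T) = 0.7071067812
Term 1 = -10.2900 * 1.0000000000 * 0.3969763601 * 0.4000 / (2 * 0.7071067812) = -1.1553804472
Term 2 = 0.0090 * 10.4600 * 0.9955101098 * 0.5727753256 = 0.0536789695
Term 3 = 0 (no dividend yield, q = 0)
Theta = -1.1553804472 + (0.0536789695) + (0.0000000000) = -1.101701

Answer: Theta = -1.101701


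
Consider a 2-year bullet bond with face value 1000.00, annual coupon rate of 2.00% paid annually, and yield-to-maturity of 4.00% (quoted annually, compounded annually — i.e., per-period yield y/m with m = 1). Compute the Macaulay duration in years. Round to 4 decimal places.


Coupon per period c = face * coupon_rate / m = 20.000000
Periods per year m = 1; per-period yield y/m = 0.040000
Number of cashflows N = 2
Cashflows (t years, CF_t, discount factor 1/(1+y/m)^(m*t), PV):
  t = 1.0000: CF_t = 20.000000, DF = 0.961538, PV = 19.230769
  t = 2.0000: CF_t = 1020.000000, DF = 0.924556, PV = 943.047337
Price P = sum_t PV_t = 962.278107
Macaulay numerator sum_t t * PV_t:
  t * PV_t at t = 1.0000: 19.230769
  t * PV_t at t = 2.0000: 1886.094675
Macaulay duration D = (sum_t t * PV_t) / P = 1905.325444 / 962.278107 = 1.980015

Answer: Macaulay duration = 1.9800 years


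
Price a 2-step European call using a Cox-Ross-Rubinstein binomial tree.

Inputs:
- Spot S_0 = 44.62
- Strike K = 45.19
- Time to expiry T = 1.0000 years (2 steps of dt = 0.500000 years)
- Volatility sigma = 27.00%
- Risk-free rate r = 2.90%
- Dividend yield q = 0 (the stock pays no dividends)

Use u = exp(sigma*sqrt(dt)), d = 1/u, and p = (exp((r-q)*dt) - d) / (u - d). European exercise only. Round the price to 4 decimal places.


Answer: Price = V(0,0) = 4.7144

Derivation:
dt = T/N = 0.500000
u = exp(sigma*sqrt(dt)) = 1.210361; d = 1/u = 0.826200
p = (exp((r-q)*dt) - d) / (u - d) = 0.490434
Discount per step: exp(-r*dt) = 0.985605
Stock lattice S(k, i) with i counting down-moves:
  k=0: S(0,0) = 44.6200
  k=1: S(1,0) = 54.0063; S(1,1) = 36.8650
  k=2: S(2,0) = 65.3672; S(2,1) = 44.6200; S(2,2) = 30.4579
Terminal payoffs V(N, i) = max(S_T - K, 0):
  V(2,0) = 20.177151; V(2,1) = 0.000000; V(2,2) = 0.000000
Backward induction: V(k, i) = exp(-r*dt) * [p * V(k+1, i) + (1-p) * V(k+1, i+1)].
  V(1,0) = exp(-r*dt) * [p*20.177151 + (1-p)*0.000000] = 9.753116
  V(1,1) = exp(-r*dt) * [p*0.000000 + (1-p)*0.000000] = 0.000000
  V(0,0) = exp(-r*dt) * [p*9.753116 + (1-p)*0.000000] = 4.714405


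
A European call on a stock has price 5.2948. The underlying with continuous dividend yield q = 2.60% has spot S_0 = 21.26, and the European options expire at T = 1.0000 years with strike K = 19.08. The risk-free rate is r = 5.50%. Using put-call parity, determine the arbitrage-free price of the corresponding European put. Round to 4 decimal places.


Answer: Put price = 2.6394

Derivation:
Put-call parity: C - P = S_0 * exp(-qT) - K * exp(-rT).
S_0 * exp(-qT) = 21.2600 * 0.97433509 = 20.71436401
K * exp(-rT) = 19.0800 * 0.94648515 = 18.05893662
P = C - S*exp(-qT) + K*exp(-rT)
P = 5.2948 - 20.71436401 + 18.05893662 = 2.6394


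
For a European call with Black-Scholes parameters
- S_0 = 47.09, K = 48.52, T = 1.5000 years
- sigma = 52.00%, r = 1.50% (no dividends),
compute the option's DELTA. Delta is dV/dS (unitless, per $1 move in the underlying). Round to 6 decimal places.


d1 = 0.3067900802; d2 = -0.3300772530
phi(d1) = 0.3806029361; exp(-qT) = 1.0000000000; exp(-rT) = 0.9777512372
N(d1) = 0.6204984204
Delta = exp(-qT) * N(d1) = 1.0000000000 * 0.6204984204 = 0.620498

Answer: Delta = 0.620498


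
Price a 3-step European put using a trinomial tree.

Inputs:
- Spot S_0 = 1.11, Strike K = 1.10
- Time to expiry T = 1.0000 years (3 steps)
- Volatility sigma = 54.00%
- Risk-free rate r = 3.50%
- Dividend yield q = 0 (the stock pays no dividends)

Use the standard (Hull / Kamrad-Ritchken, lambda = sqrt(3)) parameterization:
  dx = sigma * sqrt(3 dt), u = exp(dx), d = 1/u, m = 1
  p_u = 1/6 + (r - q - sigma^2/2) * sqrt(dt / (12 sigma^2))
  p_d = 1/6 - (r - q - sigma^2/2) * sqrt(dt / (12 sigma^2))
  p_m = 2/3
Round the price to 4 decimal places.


Answer: Price = V(0,0) = 0.1874

Derivation:
dt = T/N = 0.333333; dx = sigma*sqrt(3*dt) = 0.540000
u = exp(dx) = 1.716007; d = 1/u = 0.582748
p_u = 0.132469, p_m = 0.666667, p_d = 0.200864
Discount per step: exp(-r*dt) = 0.988401
Stock lattice S(k, j) with j the centered position index:
  k=0: S(0,+0) = 1.1100
  k=1: S(1,-1) = 0.6469; S(1,+0) = 1.1100; S(1,+1) = 1.9048
  k=2: S(2,-2) = 0.3770; S(2,-1) = 0.6469; S(2,+0) = 1.1100; S(2,+1) = 1.9048; S(2,+2) = 3.2686
  k=3: S(3,-3) = 0.2197; S(3,-2) = 0.3770; S(3,-1) = 0.6469; S(3,+0) = 1.1100; S(3,+1) = 1.9048; S(3,+2) = 3.2686; S(3,+3) = 5.6089
Terminal payoffs V(N, j) = max(K - S_T, 0):
  V(3,-3) = 0.880332; V(3,-2) = 0.723049; V(3,-1) = 0.453149; V(3,+0) = 0.000000; V(3,+1) = 0.000000; V(3,+2) = 0.000000; V(3,+3) = 0.000000
Backward induction: V(k, j) = exp(-r*dt) * [p_u * V(k+1, j+1) + p_m * V(k+1, j) + p_d * V(k+1, j-1)]
  V(2,-2) = exp(-r*dt) * [p_u*0.453149 + p_m*0.723049 + p_d*0.880332] = 0.710550
  V(2,-1) = exp(-r*dt) * [p_u*0.000000 + p_m*0.453149 + p_d*0.723049] = 0.442146
  V(2,+0) = exp(-r*dt) * [p_u*0.000000 + p_m*0.000000 + p_d*0.453149] = 0.089966
  V(2,+1) = exp(-r*dt) * [p_u*0.000000 + p_m*0.000000 + p_d*0.000000] = 0.000000
  V(2,+2) = exp(-r*dt) * [p_u*0.000000 + p_m*0.000000 + p_d*0.000000] = 0.000000
  V(1,-1) = exp(-r*dt) * [p_u*0.089966 + p_m*0.442146 + p_d*0.710550] = 0.444193
  V(1,+0) = exp(-r*dt) * [p_u*0.000000 + p_m*0.089966 + p_d*0.442146] = 0.147063
  V(1,+1) = exp(-r*dt) * [p_u*0.000000 + p_m*0.000000 + p_d*0.089966] = 0.017861
  V(0,+0) = exp(-r*dt) * [p_u*0.017861 + p_m*0.147063 + p_d*0.444193] = 0.187431


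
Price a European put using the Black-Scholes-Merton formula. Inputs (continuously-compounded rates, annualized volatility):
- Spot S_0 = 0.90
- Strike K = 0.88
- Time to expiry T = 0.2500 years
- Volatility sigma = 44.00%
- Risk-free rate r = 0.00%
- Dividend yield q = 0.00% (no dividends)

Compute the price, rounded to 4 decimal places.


d1 = (ln(S/K) + (r - q + 0.5*sigma^2) * T) / (sigma * sqrt(T)) = 0.21214934
d2 = d1 - sigma * sqrt(T) = -0.00785066
exp(-rT) = 1.00000000; exp(-qT) = 1.00000000
P = K * exp(-rT) * N(-d2) - S_0 * exp(-qT) * N(-d1)
N(-d1) = 0.41599526; N(-d2) = 0.50313193
P = 0.8800 * 1.00000000 * 0.50313193 - 0.9000 * 1.00000000 * 0.41599526 = 0.0684

Answer: Price = 0.0684


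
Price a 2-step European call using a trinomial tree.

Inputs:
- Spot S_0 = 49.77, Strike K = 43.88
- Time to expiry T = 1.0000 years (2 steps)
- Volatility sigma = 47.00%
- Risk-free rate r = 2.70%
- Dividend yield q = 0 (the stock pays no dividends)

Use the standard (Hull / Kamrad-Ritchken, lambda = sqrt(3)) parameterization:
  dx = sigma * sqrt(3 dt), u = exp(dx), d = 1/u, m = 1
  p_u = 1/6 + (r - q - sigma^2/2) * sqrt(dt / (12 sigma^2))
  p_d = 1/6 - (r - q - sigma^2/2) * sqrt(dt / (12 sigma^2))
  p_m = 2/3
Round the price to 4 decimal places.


Answer: Price = V(0,0) = 12.2840

Derivation:
dt = T/N = 0.500000; dx = sigma*sqrt(3*dt) = 0.575630
u = exp(dx) = 1.778251; d = 1/u = 0.562350
p_u = 0.130424, p_m = 0.666667, p_d = 0.202910
Discount per step: exp(-r*dt) = 0.986591
Stock lattice S(k, j) with j the centered position index:
  k=0: S(0,+0) = 49.7700
  k=1: S(1,-1) = 27.9882; S(1,+0) = 49.7700; S(1,+1) = 88.5035
  k=2: S(2,-2) = 15.7392; S(2,-1) = 27.9882; S(2,+0) = 49.7700; S(2,+1) = 88.5035; S(2,+2) = 157.3815
Terminal payoffs V(N, j) = max(S_T - K, 0):
  V(2,-2) = 0.000000; V(2,-1) = 0.000000; V(2,+0) = 5.890000; V(2,+1) = 44.623534; V(2,+2) = 113.501465
Backward induction: V(k, j) = exp(-r*dt) * [p_u * V(k+1, j+1) + p_m * V(k+1, j) + p_d * V(k+1, j-1)]
  V(1,-1) = exp(-r*dt) * [p_u*5.890000 + p_m*0.000000 + p_d*0.000000] = 0.757895
  V(1,+0) = exp(-r*dt) * [p_u*44.623534 + p_m*5.890000 + p_d*0.000000] = 9.615941
  V(1,+1) = exp(-r*dt) * [p_u*113.501465 + p_m*44.623534 + p_d*5.890000] = 45.134009
  V(0,+0) = exp(-r*dt) * [p_u*45.134009 + p_m*9.615941 + p_d*0.757895] = 12.284001


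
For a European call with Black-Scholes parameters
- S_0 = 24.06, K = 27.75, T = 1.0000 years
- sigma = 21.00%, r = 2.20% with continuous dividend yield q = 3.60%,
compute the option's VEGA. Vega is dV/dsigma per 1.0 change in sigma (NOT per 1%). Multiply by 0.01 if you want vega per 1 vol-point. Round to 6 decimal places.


d1 = -0.6411196650; d2 = -0.8511196650
phi(d1) = 0.3248292090; exp(-qT) = 0.9646402935; exp(-rT) = 0.9782402351
Vega = S * exp(-qT) * phi(d1) * sqrt(T) = 24.0600 * 0.9646402935 * 0.3248292090 * 1.0000000000 = 7.539041

Answer: Vega = 7.539041


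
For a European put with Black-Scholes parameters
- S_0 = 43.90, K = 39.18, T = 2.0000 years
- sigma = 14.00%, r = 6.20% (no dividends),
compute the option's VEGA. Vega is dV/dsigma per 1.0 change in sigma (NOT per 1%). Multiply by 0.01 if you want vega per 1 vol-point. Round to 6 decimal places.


d1 = 1.2998032183; d2 = 1.1018133196
phi(d1) = 0.1714124332; exp(-qT) = 1.0000000000; exp(-rT) = 0.8833798409
Vega = S * exp(-qT) * phi(d1) * sqrt(T) = 43.9000 * 1.0000000000 * 0.1714124332 * 1.4142135624 = 10.641965

Answer: Vega = 10.641965


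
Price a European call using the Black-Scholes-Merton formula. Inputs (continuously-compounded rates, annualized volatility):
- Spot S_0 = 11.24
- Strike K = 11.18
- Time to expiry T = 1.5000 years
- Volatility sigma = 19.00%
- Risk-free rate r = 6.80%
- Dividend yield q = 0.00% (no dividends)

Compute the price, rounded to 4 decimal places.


d1 = (ln(S/K) + (r - q + 0.5*sigma^2) * T) / (sigma * sqrt(T)) = 0.57768154
d2 = d1 - sigma * sqrt(T) = 0.34498002
exp(-rT) = 0.90302955; exp(-qT) = 1.00000000
C = S_0 * exp(-qT) * N(d1) - K * exp(-rT) * N(d2)
N(d1) = 0.71826043; N(d2) = 0.63494530
C = 11.2400 * 1.00000000 * 0.71826043 - 11.1800 * 0.90302955 * 0.63494530 = 1.6629

Answer: Price = 1.6629


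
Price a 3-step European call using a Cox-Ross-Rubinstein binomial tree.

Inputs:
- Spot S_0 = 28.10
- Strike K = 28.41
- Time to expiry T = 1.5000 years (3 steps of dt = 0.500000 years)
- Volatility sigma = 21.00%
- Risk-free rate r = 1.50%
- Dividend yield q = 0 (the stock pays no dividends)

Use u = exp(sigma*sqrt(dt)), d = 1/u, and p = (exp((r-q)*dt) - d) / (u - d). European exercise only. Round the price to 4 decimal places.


dt = T/N = 0.500000
u = exp(sigma*sqrt(dt)) = 1.160084; d = 1/u = 0.862007
p = (exp((r-q)*dt) - d) / (u - d) = 0.488201
Discount per step: exp(-r*dt) = 0.992528
Stock lattice S(k, i) with i counting down-moves:
  k=0: S(0,0) = 28.1000
  k=1: S(1,0) = 32.5984; S(1,1) = 24.2224
  k=2: S(2,0) = 37.8168; S(2,1) = 28.1000; S(2,2) = 20.8799
  k=3: S(3,0) = 43.8707; S(3,1) = 32.5984; S(3,2) = 24.2224; S(3,3) = 17.9986
Terminal payoffs V(N, i) = max(S_T - K, 0):
  V(3,0) = 15.460708; V(3,1) = 4.188361; V(3,2) = 0.000000; V(3,3) = 0.000000
Backward induction: V(k, i) = exp(-r*dt) * [p * V(k+1, i) + (1-p) * V(k+1, i+1)].
  V(2,0) = exp(-r*dt) * [p*15.460708 + (1-p)*4.188361] = 9.619115
  V(2,1) = exp(-r*dt) * [p*4.188361 + (1-p)*0.000000] = 2.029483
  V(2,2) = exp(-r*dt) * [p*0.000000 + (1-p)*0.000000] = 0.000000
  V(1,0) = exp(-r*dt) * [p*9.619115 + (1-p)*2.029483] = 5.691897
  V(1,1) = exp(-r*dt) * [p*2.029483 + (1-p)*0.000000] = 0.983392
  V(0,0) = exp(-r*dt) * [p*5.691897 + (1-p)*0.983392] = 3.257564

Answer: Price = V(0,0) = 3.2576


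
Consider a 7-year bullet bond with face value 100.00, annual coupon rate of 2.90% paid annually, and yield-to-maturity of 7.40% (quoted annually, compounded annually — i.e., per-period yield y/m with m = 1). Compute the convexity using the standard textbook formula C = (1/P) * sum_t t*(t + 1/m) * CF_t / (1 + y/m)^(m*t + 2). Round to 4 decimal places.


Answer: Convexity = 42.4846

Derivation:
Coupon per period c = face * coupon_rate / m = 2.900000
Periods per year m = 1; per-period yield y/m = 0.074000
Number of cashflows N = 7
Cashflows (t years, CF_t, discount factor 1/(1+y/m)^(m*t), PV):
  t = 1.0000: CF_t = 2.900000, DF = 0.931099, PV = 2.700186
  t = 2.0000: CF_t = 2.900000, DF = 0.866945, PV = 2.514140
  t = 3.0000: CF_t = 2.900000, DF = 0.807211, PV = 2.340912
  t = 4.0000: CF_t = 2.900000, DF = 0.751593, PV = 2.179620
  t = 5.0000: CF_t = 2.900000, DF = 0.699808, PV = 2.029442
  t = 6.0000: CF_t = 2.900000, DF = 0.651590, PV = 1.889611
  t = 7.0000: CF_t = 102.900000, DF = 0.606694, PV = 62.428860
Price P = sum_t PV_t = 76.082771
Convexity numerator sum_t t*(t + 1/m) * CF_t / (1+y/m)^(m*t + 2):
  t = 1.0000: term = 4.681825
  t = 2.0000: term = 13.077723
  t = 3.0000: term = 24.353301
  t = 4.0000: term = 37.792211
  t = 5.0000: term = 52.782418
  t = 6.0000: term = 68.803897
  t = 7.0000: term = 3030.852975
Convexity = (1/P) * sum = 3232.344350 / 76.082771 = 42.484577


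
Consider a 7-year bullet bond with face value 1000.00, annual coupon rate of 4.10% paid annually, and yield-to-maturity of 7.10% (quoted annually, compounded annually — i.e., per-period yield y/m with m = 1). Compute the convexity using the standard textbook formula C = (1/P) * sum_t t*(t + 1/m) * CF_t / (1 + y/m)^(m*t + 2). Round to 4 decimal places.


Answer: Convexity = 40.9421

Derivation:
Coupon per period c = face * coupon_rate / m = 41.000000
Periods per year m = 1; per-period yield y/m = 0.071000
Number of cashflows N = 7
Cashflows (t years, CF_t, discount factor 1/(1+y/m)^(m*t), PV):
  t = 1.0000: CF_t = 41.000000, DF = 0.933707, PV = 38.281979
  t = 2.0000: CF_t = 41.000000, DF = 0.871808, PV = 35.744145
  t = 3.0000: CF_t = 41.000000, DF = 0.814013, PV = 33.374552
  t = 4.0000: CF_t = 41.000000, DF = 0.760050, PV = 31.162047
  t = 5.0000: CF_t = 41.000000, DF = 0.709664, PV = 29.096215
  t = 6.0000: CF_t = 41.000000, DF = 0.662618, PV = 27.167335
  t = 7.0000: CF_t = 1041.000000, DF = 0.618691, PV = 644.057191
Price P = sum_t PV_t = 838.883464
Convexity numerator sum_t t*(t + 1/m) * CF_t / (1+y/m)^(m*t + 2):
  t = 1.0000: term = 66.749104
  t = 2.0000: term = 186.972280
  t = 3.0000: term = 349.154584
  t = 4.0000: term = 543.346692
  t = 5.0000: term = 760.989765
  t = 6.0000: term = 994.757862
  t = 7.0000: term = 31443.690946
Convexity = (1/P) * sum = 34345.661234 / 838.883464 = 40.942113


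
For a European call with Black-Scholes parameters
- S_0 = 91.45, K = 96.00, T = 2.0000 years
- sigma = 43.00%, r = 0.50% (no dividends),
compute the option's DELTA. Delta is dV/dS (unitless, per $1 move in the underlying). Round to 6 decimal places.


d1 = 0.2406534057; d2 = -0.3674584261
phi(d1) = 0.3875557521; exp(-qT) = 1.0000000000; exp(-rT) = 0.9900498337
N(d1) = 0.5950881227
Delta = exp(-qT) * N(d1) = 1.0000000000 * 0.5950881227 = 0.595088

Answer: Delta = 0.595088


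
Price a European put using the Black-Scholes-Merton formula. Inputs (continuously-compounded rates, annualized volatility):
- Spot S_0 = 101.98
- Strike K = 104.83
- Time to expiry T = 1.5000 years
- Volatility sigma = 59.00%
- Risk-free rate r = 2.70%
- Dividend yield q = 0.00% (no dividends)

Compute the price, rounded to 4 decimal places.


d1 = (ln(S/K) + (r - q + 0.5*sigma^2) * T) / (sigma * sqrt(T)) = 0.37920277
d2 = d1 - sigma * sqrt(T) = -0.34339670
exp(-rT) = 0.96030916; exp(-qT) = 1.00000000
P = K * exp(-rT) * N(-d2) - S_0 * exp(-qT) * N(-d1)
N(-d1) = 0.35226865; N(-d2) = 0.63434998
P = 104.8300 * 0.96030916 * 0.63434998 - 101.9800 * 1.00000000 * 0.35226865 = 27.9352

Answer: Price = 27.9352


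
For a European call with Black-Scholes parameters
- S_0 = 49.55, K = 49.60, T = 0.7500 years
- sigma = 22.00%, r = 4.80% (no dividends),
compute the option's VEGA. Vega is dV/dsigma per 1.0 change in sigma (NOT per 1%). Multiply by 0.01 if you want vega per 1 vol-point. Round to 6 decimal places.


d1 = 0.2789201565; d2 = 0.0883945676
phi(d1) = 0.3837220717; exp(-qT) = 1.0000000000; exp(-rT) = 0.9646402935
Vega = S * exp(-qT) * phi(d1) * sqrt(T) = 49.5500 * 1.0000000000 * 0.3837220717 * 0.8660254038 = 16.466112

Answer: Vega = 16.466112


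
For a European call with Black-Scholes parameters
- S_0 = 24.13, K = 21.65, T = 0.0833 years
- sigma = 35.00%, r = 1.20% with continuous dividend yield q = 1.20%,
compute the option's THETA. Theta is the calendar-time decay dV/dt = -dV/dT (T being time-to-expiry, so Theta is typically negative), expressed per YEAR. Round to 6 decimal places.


d1 = 1.1241036218; d2 = 1.0230875340
phi(d1) = 0.2120903301; exp(-qT) = 0.9990008994; exp(-rT) = 0.9990008994
Theta = -S*exp(-qT)*phi(d1)*sigma/(2*sqrt(T)) - r*K*exp(-rT)*N(d2) + q*S*exp(-qT)*N(d1)
N(d1) = 0.8695154655; N(d2) = 0.8468667698; sqrt(T) = 0.2886173938
Term 1 = -24.1300 * 0.9990008994 * 0.2120903301 * 0.3500 / (2 * 0.2886173938) = -3.0999851766
Term 2 = -0.0120 * 21.6500 * 0.9990008994 * 0.8468667698 = -0.2197961687
Term 3 = 0.0120 * 24.1300 * 0.9990008994 * 0.8695154655 = 0.2515253477
Theta = -3.0999851766 + (-0.2197961687) + (0.2515253477) = -3.068256

Answer: Theta = -3.068256


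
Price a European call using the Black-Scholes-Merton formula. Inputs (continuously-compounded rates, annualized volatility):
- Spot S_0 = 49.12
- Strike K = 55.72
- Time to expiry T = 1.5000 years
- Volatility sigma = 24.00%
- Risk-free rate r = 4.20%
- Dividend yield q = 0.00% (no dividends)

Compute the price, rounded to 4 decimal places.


Answer: Price = 4.4621

Derivation:
d1 = (ln(S/K) + (r - q + 0.5*sigma^2) * T) / (sigma * sqrt(T)) = -0.06760886
d2 = d1 - sigma * sqrt(T) = -0.36154763
exp(-rT) = 0.93894347; exp(-qT) = 1.00000000
C = S_0 * exp(-qT) * N(d1) - K * exp(-rT) * N(d2)
N(d1) = 0.47304850; N(d2) = 0.35884505
C = 49.1200 * 1.00000000 * 0.47304850 - 55.7200 * 0.93894347 * 0.35884505 = 4.4621


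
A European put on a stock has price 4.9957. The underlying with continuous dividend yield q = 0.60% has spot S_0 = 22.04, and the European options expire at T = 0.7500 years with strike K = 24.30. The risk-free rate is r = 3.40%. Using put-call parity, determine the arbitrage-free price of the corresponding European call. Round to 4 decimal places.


Put-call parity: C - P = S_0 * exp(-qT) - K * exp(-rT).
S_0 * exp(-qT) = 22.0400 * 0.99551011 = 21.94104282
K * exp(-rT) = 24.3000 * 0.97482238 = 23.68818381
C = P + S*exp(-qT) - K*exp(-rT)
C = 4.9957 + 21.94104282 - 23.68818381 = 3.2486

Answer: Call price = 3.2486


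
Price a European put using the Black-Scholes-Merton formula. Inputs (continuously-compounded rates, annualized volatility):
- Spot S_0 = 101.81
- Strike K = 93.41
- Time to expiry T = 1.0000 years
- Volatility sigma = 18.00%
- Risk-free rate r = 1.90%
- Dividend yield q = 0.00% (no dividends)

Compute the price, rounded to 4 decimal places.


Answer: Price = 3.0036

Derivation:
d1 = (ln(S/K) + (r - q + 0.5*sigma^2) * T) / (sigma * sqrt(T)) = 0.67394403
d2 = d1 - sigma * sqrt(T) = 0.49394403
exp(-rT) = 0.98117936; exp(-qT) = 1.00000000
P = K * exp(-rT) * N(-d2) - S_0 * exp(-qT) * N(-d1)
N(-d1) = 0.25017345; N(-d2) = 0.31067285
P = 93.4100 * 0.98117936 * 0.31067285 - 101.8100 * 1.00000000 * 0.25017345 = 3.0036


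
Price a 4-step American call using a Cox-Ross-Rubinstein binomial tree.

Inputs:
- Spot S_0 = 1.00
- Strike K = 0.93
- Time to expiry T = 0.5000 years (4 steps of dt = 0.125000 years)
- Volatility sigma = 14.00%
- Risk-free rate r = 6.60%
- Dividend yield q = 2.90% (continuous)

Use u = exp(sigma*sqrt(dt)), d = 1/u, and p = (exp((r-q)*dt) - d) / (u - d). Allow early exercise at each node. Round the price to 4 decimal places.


dt = T/N = 0.125000
u = exp(sigma*sqrt(dt)) = 1.050743; d = 1/u = 0.951708
p = (exp((r-q)*dt) - d) / (u - d) = 0.534437
Discount per step: exp(-r*dt) = 0.991784
Stock lattice S(k, i) with i counting down-moves:
  k=0: S(0,0) = 1.0000
  k=1: S(1,0) = 1.0507; S(1,1) = 0.9517
  k=2: S(2,0) = 1.1041; S(2,1) = 1.0000; S(2,2) = 0.9057
  k=3: S(3,0) = 1.1601; S(3,1) = 1.0507; S(3,2) = 0.9517; S(3,3) = 0.8620
  k=4: S(4,0) = 1.2190; S(4,1) = 1.1041; S(4,2) = 1.0000; S(4,3) = 0.9057; S(4,4) = 0.8204
Terminal payoffs V(N, i) = max(S_T - K, 0):
  V(4,0) = 0.288950; V(4,1) = 0.174061; V(4,2) = 0.070000; V(4,3) = 0.000000; V(4,4) = 0.000000
Backward induction: V(k, i) = exp(-r*dt) * [p * V(k+1, i) + (1-p) * V(k+1, i+1)]; then take max(V_cont, immediate exercise) for American.
  V(3,0) = exp(-r*dt) * [p*0.288950 + (1-p)*0.174061] = 0.233527; exercise = 0.230084; V(3,0) = max -> 0.233527
  V(3,1) = exp(-r*dt) * [p*0.174061 + (1-p)*0.070000] = 0.124582; exercise = 0.120743; V(3,1) = max -> 0.124582
  V(3,2) = exp(-r*dt) * [p*0.070000 + (1-p)*0.000000] = 0.037103; exercise = 0.021708; V(3,2) = max -> 0.037103
  V(3,3) = exp(-r*dt) * [p*0.000000 + (1-p)*0.000000] = 0.000000; exercise = 0.000000; V(3,3) = max -> 0.000000
  V(2,0) = exp(-r*dt) * [p*0.233527 + (1-p)*0.124582] = 0.181304; exercise = 0.174061; V(2,0) = max -> 0.181304
  V(2,1) = exp(-r*dt) * [p*0.124582 + (1-p)*0.037103] = 0.083166; exercise = 0.070000; V(2,1) = max -> 0.083166
  V(2,2) = exp(-r*dt) * [p*0.037103 + (1-p)*0.000000] = 0.019666; exercise = 0.000000; V(2,2) = max -> 0.019666
  V(1,0) = exp(-r*dt) * [p*0.181304 + (1-p)*0.083166] = 0.134501; exercise = 0.120743; V(1,0) = max -> 0.134501
  V(1,1) = exp(-r*dt) * [p*0.083166 + (1-p)*0.019666] = 0.053163; exercise = 0.021708; V(1,1) = max -> 0.053163
  V(0,0) = exp(-r*dt) * [p*0.134501 + (1-p)*0.053163] = 0.095839; exercise = 0.070000; V(0,0) = max -> 0.095839

Answer: Price = V(0,0) = 0.0958


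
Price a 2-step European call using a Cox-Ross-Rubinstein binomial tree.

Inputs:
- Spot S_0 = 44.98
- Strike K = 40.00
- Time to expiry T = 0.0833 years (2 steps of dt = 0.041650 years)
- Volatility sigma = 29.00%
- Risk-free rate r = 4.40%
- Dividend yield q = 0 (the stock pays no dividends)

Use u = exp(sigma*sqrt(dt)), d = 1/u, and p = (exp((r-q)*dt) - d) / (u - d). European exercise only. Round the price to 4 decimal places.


dt = T/N = 0.041650
u = exp(sigma*sqrt(dt)) = 1.060971; d = 1/u = 0.942533
p = (exp((r-q)*dt) - d) / (u - d) = 0.500696
Discount per step: exp(-r*dt) = 0.998169
Stock lattice S(k, i) with i counting down-moves:
  k=0: S(0,0) = 44.9800
  k=1: S(1,0) = 47.7225; S(1,1) = 42.3951
  k=2: S(2,0) = 50.6321; S(2,1) = 44.9800; S(2,2) = 39.9588
Terminal payoffs V(N, i) = max(S_T - K, 0):
  V(2,0) = 10.632126; V(2,1) = 4.980000; V(2,2) = 0.000000
Backward induction: V(k, i) = exp(-r*dt) * [p * V(k+1, i) + (1-p) * V(k+1, i+1)].
  V(1,0) = exp(-r*dt) * [p*10.632126 + (1-p)*4.980000] = 7.795695
  V(1,1) = exp(-r*dt) * [p*4.980000 + (1-p)*0.000000] = 2.488899
  V(0,0) = exp(-r*dt) * [p*7.795695 + (1-p)*2.488899] = 5.136566

Answer: Price = V(0,0) = 5.1366


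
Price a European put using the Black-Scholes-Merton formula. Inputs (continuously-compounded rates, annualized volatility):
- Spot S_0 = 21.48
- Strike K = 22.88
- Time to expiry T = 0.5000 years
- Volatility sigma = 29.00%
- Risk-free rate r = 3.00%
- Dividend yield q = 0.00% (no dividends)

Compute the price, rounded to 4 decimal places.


d1 = (ln(S/K) + (r - q + 0.5*sigma^2) * T) / (sigma * sqrt(T)) = -0.13223334
d2 = d1 - sigma * sqrt(T) = -0.33729431
exp(-rT) = 0.98511194; exp(-qT) = 1.00000000
P = K * exp(-rT) * N(-d2) - S_0 * exp(-qT) * N(-d1)
N(-d1) = 0.55260014; N(-d2) = 0.63205248
P = 22.8800 * 0.98511194 * 0.63205248 - 21.4800 * 1.00000000 * 0.55260014 = 2.3762

Answer: Price = 2.3762


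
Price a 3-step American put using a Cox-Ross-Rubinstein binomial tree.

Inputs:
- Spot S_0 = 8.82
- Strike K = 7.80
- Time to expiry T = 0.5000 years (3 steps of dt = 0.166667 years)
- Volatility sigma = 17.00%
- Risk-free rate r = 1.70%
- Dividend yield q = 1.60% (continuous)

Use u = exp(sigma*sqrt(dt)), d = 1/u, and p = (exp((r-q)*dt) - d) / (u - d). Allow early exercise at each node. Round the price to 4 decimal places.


dt = T/N = 0.166667
u = exp(sigma*sqrt(dt)) = 1.071867; d = 1/u = 0.932951
p = (exp((r-q)*dt) - d) / (u - d) = 0.483856
Discount per step: exp(-r*dt) = 0.997171
Stock lattice S(k, i) with i counting down-moves:
  k=0: S(0,0) = 8.8200
  k=1: S(1,0) = 9.4539; S(1,1) = 8.2286
  k=2: S(2,0) = 10.1333; S(2,1) = 8.8200; S(2,2) = 7.6769
  k=3: S(3,0) = 10.8615; S(3,1) = 9.4539; S(3,2) = 8.2286; S(3,3) = 7.1622
Terminal payoffs V(N, i) = max(K - S_T, 0):
  V(3,0) = 0.000000; V(3,1) = 0.000000; V(3,2) = 0.000000; V(3,3) = 0.637814
Backward induction: V(k, i) = exp(-r*dt) * [p * V(k+1, i) + (1-p) * V(k+1, i+1)]; then take max(V_cont, immediate exercise) for American.
  V(2,0) = exp(-r*dt) * [p*0.000000 + (1-p)*0.000000] = 0.000000; exercise = 0.000000; V(2,0) = max -> 0.000000
  V(2,1) = exp(-r*dt) * [p*0.000000 + (1-p)*0.000000] = 0.000000; exercise = 0.000000; V(2,1) = max -> 0.000000
  V(2,2) = exp(-r*dt) * [p*0.000000 + (1-p)*0.637814] = 0.328272; exercise = 0.123087; V(2,2) = max -> 0.328272
  V(1,0) = exp(-r*dt) * [p*0.000000 + (1-p)*0.000000] = 0.000000; exercise = 0.000000; V(1,0) = max -> 0.000000
  V(1,1) = exp(-r*dt) * [p*0.000000 + (1-p)*0.328272] = 0.168956; exercise = 0.000000; V(1,1) = max -> 0.168956
  V(0,0) = exp(-r*dt) * [p*0.000000 + (1-p)*0.168956] = 0.086959; exercise = 0.000000; V(0,0) = max -> 0.086959

Answer: Price = V(0,0) = 0.0870


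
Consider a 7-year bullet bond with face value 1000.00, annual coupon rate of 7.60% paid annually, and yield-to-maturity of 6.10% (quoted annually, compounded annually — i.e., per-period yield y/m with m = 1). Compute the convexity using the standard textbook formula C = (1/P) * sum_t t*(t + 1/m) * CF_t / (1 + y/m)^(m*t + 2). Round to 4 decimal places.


Answer: Convexity = 37.9245

Derivation:
Coupon per period c = face * coupon_rate / m = 76.000000
Periods per year m = 1; per-period yield y/m = 0.061000
Number of cashflows N = 7
Cashflows (t years, CF_t, discount factor 1/(1+y/m)^(m*t), PV):
  t = 1.0000: CF_t = 76.000000, DF = 0.942507, PV = 71.630537
  t = 2.0000: CF_t = 76.000000, DF = 0.888320, PV = 67.512288
  t = 3.0000: CF_t = 76.000000, DF = 0.837247, PV = 63.630808
  t = 4.0000: CF_t = 76.000000, DF = 0.789112, PV = 59.972487
  t = 5.0000: CF_t = 76.000000, DF = 0.743743, PV = 56.524493
  t = 6.0000: CF_t = 76.000000, DF = 0.700983, PV = 53.274734
  t = 7.0000: CF_t = 1076.000000, DF = 0.660682, PV = 710.893567
Price P = sum_t PV_t = 1083.438913
Convexity numerator sum_t t*(t + 1/m) * CF_t / (1+y/m)^(m*t + 2):
  t = 1.0000: term = 127.261617
  t = 2.0000: term = 359.834920
  t = 3.0000: term = 678.293912
  t = 4.0000: term = 1065.494677
  t = 5.0000: term = 1506.354398
  t = 6.0000: term = 1987.649535
  t = 7.0000: term = 35364.037565
Convexity = (1/P) * sum = 41088.926624 / 1083.438913 = 37.924544


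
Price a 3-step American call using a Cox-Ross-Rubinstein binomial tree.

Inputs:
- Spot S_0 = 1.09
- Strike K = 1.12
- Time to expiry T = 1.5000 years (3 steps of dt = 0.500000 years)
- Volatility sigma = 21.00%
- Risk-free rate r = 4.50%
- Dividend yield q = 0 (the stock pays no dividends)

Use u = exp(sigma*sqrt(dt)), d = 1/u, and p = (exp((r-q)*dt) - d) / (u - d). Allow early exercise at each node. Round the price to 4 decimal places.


Answer: Price = V(0,0) = 0.1396

Derivation:
dt = T/N = 0.500000
u = exp(sigma*sqrt(dt)) = 1.160084; d = 1/u = 0.862007
p = (exp((r-q)*dt) - d) / (u - d) = 0.539284
Discount per step: exp(-r*dt) = 0.977751
Stock lattice S(k, i) with i counting down-moves:
  k=0: S(0,0) = 1.0900
  k=1: S(1,0) = 1.2645; S(1,1) = 0.9396
  k=2: S(2,0) = 1.4669; S(2,1) = 1.0900; S(2,2) = 0.8099
  k=3: S(3,0) = 1.7017; S(3,1) = 1.2645; S(3,2) = 0.9396; S(3,3) = 0.6982
Terminal payoffs V(N, i) = max(S_T - K, 0):
  V(3,0) = 0.581746; V(3,1) = 0.144492; V(3,2) = 0.000000; V(3,3) = 0.000000
Backward induction: V(k, i) = exp(-r*dt) * [p * V(k+1, i) + (1-p) * V(k+1, i+1)]; then take max(V_cont, immediate exercise) for American.
  V(2,0) = exp(-r*dt) * [p*0.581746 + (1-p)*0.144492] = 0.371835; exercise = 0.346916; V(2,0) = max -> 0.371835
  V(2,1) = exp(-r*dt) * [p*0.144492 + (1-p)*0.000000] = 0.076188; exercise = 0.000000; V(2,1) = max -> 0.076188
  V(2,2) = exp(-r*dt) * [p*0.000000 + (1-p)*0.000000] = 0.000000; exercise = 0.000000; V(2,2) = max -> 0.000000
  V(1,0) = exp(-r*dt) * [p*0.371835 + (1-p)*0.076188] = 0.230384; exercise = 0.144492; V(1,0) = max -> 0.230384
  V(1,1) = exp(-r*dt) * [p*0.076188 + (1-p)*0.000000] = 0.040173; exercise = 0.000000; V(1,1) = max -> 0.040173
  V(0,0) = exp(-r*dt) * [p*0.230384 + (1-p)*0.040173] = 0.139575; exercise = 0.000000; V(0,0) = max -> 0.139575


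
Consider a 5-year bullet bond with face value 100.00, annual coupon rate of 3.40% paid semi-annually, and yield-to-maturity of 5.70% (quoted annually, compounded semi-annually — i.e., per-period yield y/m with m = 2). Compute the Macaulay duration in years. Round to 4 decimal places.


Coupon per period c = face * coupon_rate / m = 1.700000
Periods per year m = 2; per-period yield y/m = 0.028500
Number of cashflows N = 10
Cashflows (t years, CF_t, discount factor 1/(1+y/m)^(m*t), PV):
  t = 0.5000: CF_t = 1.700000, DF = 0.972290, PV = 1.652893
  t = 1.0000: CF_t = 1.700000, DF = 0.945347, PV = 1.607090
  t = 1.5000: CF_t = 1.700000, DF = 0.919152, PV = 1.562558
  t = 2.0000: CF_t = 1.700000, DF = 0.893682, PV = 1.519259
  t = 2.5000: CF_t = 1.700000, DF = 0.868917, PV = 1.477160
  t = 3.0000: CF_t = 1.700000, DF = 0.844840, PV = 1.436227
  t = 3.5000: CF_t = 1.700000, DF = 0.821429, PV = 1.396429
  t = 4.0000: CF_t = 1.700000, DF = 0.798667, PV = 1.357734
  t = 4.5000: CF_t = 1.700000, DF = 0.776536, PV = 1.320110
  t = 5.0000: CF_t = 101.700000, DF = 0.755018, PV = 76.785284
Price P = sum_t PV_t = 90.114743
Macaulay numerator sum_t t * PV_t:
  t * PV_t at t = 0.5000: 0.826446
  t * PV_t at t = 1.0000: 1.607090
  t * PV_t at t = 1.5000: 2.343836
  t * PV_t at t = 2.0000: 3.038517
  t * PV_t at t = 2.5000: 3.692899
  t * PV_t at t = 3.0000: 4.308682
  t * PV_t at t = 3.5000: 4.887501
  t * PV_t at t = 4.0000: 5.430934
  t * PV_t at t = 4.5000: 5.940497
  t * PV_t at t = 5.0000: 383.926418
Macaulay duration D = (sum_t t * PV_t) / P = 416.002822 / 90.114743 = 4.616368

Answer: Macaulay duration = 4.6164 years


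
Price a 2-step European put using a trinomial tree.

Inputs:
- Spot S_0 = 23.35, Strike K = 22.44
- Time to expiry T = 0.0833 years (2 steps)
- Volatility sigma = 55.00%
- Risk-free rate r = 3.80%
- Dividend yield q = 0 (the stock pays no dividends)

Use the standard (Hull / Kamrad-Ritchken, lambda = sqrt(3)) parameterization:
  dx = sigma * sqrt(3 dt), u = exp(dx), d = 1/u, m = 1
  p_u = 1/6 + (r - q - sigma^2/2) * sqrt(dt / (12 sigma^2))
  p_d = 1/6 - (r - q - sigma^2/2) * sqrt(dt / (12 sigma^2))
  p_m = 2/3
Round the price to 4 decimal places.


Answer: Price = V(0,0) = 0.9749

Derivation:
dt = T/N = 0.041650; dx = sigma*sqrt(3*dt) = 0.194415
u = exp(dx) = 1.214601; d = 1/u = 0.823316
p_u = 0.154536, p_m = 0.666667, p_d = 0.178798
Discount per step: exp(-r*dt) = 0.998419
Stock lattice S(k, j) with j the centered position index:
  k=0: S(0,+0) = 23.3500
  k=1: S(1,-1) = 19.2244; S(1,+0) = 23.3500; S(1,+1) = 28.3609
  k=2: S(2,-2) = 15.8278; S(2,-1) = 19.2244; S(2,+0) = 23.3500; S(2,+1) = 28.3609; S(2,+2) = 34.4472
Terminal payoffs V(N, j) = max(K - S_T, 0):
  V(2,-2) = 6.612229; V(2,-1) = 3.215577; V(2,+0) = 0.000000; V(2,+1) = 0.000000; V(2,+2) = 0.000000
Backward induction: V(k, j) = exp(-r*dt) * [p_u * V(k+1, j+1) + p_m * V(k+1, j) + p_d * V(k+1, j-1)]
  V(1,-1) = exp(-r*dt) * [p_u*0.000000 + p_m*3.215577 + p_d*6.612229] = 3.320708
  V(1,+0) = exp(-r*dt) * [p_u*0.000000 + p_m*0.000000 + p_d*3.215577] = 0.574028
  V(1,+1) = exp(-r*dt) * [p_u*0.000000 + p_m*0.000000 + p_d*0.000000] = 0.000000
  V(0,+0) = exp(-r*dt) * [p_u*0.000000 + p_m*0.574028 + p_d*3.320708] = 0.974876


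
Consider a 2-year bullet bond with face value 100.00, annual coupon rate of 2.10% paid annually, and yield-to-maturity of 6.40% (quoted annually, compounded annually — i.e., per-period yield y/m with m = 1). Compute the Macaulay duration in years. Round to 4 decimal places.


Answer: Macaulay duration = 1.9786 years

Derivation:
Coupon per period c = face * coupon_rate / m = 2.100000
Periods per year m = 1; per-period yield y/m = 0.064000
Number of cashflows N = 2
Cashflows (t years, CF_t, discount factor 1/(1+y/m)^(m*t), PV):
  t = 1.0000: CF_t = 2.100000, DF = 0.939850, PV = 1.973684
  t = 2.0000: CF_t = 102.100000, DF = 0.883317, PV = 90.186698
Price P = sum_t PV_t = 92.160382
Macaulay numerator sum_t t * PV_t:
  t * PV_t at t = 1.0000: 1.973684
  t * PV_t at t = 2.0000: 180.373396
Macaulay duration D = (sum_t t * PV_t) / P = 182.347080 / 92.160382 = 1.978584


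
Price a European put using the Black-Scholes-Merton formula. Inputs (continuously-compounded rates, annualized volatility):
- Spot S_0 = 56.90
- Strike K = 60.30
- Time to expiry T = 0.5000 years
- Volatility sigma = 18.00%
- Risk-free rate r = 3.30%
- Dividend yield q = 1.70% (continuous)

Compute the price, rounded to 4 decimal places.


Answer: Price = 4.6073

Derivation:
d1 = (ln(S/K) + (r - q + 0.5*sigma^2) * T) / (sigma * sqrt(T)) = -0.32948632
d2 = d1 - sigma * sqrt(T) = -0.45676555
exp(-rT) = 0.98363538; exp(-qT) = 0.99153602
P = K * exp(-rT) * N(-d2) - S_0 * exp(-qT) * N(-d1)
N(-d1) = 0.62910594; N(-d2) = 0.67608021
P = 60.3000 * 0.98363538 * 0.67608021 - 56.9000 * 0.99153602 * 0.62910594 = 4.6073


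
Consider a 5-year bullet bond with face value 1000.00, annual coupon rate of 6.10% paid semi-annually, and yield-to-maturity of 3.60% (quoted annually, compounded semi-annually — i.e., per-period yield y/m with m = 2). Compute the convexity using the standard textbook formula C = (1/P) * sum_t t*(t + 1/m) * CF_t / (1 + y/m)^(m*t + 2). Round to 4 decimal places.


Answer: Convexity = 22.4719

Derivation:
Coupon per period c = face * coupon_rate / m = 30.500000
Periods per year m = 2; per-period yield y/m = 0.018000
Number of cashflows N = 10
Cashflows (t years, CF_t, discount factor 1/(1+y/m)^(m*t), PV):
  t = 0.5000: CF_t = 30.500000, DF = 0.982318, PV = 29.960707
  t = 1.0000: CF_t = 30.500000, DF = 0.964949, PV = 29.430950
  t = 1.5000: CF_t = 30.500000, DF = 0.947887, PV = 28.910560
  t = 2.0000: CF_t = 30.500000, DF = 0.931127, PV = 28.399371
  t = 2.5000: CF_t = 30.500000, DF = 0.914663, PV = 27.897221
  t = 3.0000: CF_t = 30.500000, DF = 0.898490, PV = 27.403950
  t = 3.5000: CF_t = 30.500000, DF = 0.882603, PV = 26.919401
  t = 4.0000: CF_t = 30.500000, DF = 0.866997, PV = 26.443420
  t = 4.5000: CF_t = 30.500000, DF = 0.851667, PV = 25.975854
  t = 5.0000: CF_t = 1030.500000, DF = 0.836608, PV = 862.124955
Price P = sum_t PV_t = 1113.466390
Convexity numerator sum_t t*(t + 1/m) * CF_t / (1+y/m)^(m*t + 2):
  t = 0.5000: term = 14.455280
  t = 1.0000: term = 42.599057
  t = 1.5000: term = 83.691664
  t = 2.0000: term = 137.019752
  t = 2.5000: term = 201.895508
  t = 3.0000: term = 277.655905
  t = 3.5000: term = 363.661958
  t = 4.0000: term = 459.298011
  t = 4.5000: term = 563.971035
  t = 5.0000: term = 22877.436256
Convexity = (1/P) * sum = 25021.684426 / 1113.466390 = 22.471881


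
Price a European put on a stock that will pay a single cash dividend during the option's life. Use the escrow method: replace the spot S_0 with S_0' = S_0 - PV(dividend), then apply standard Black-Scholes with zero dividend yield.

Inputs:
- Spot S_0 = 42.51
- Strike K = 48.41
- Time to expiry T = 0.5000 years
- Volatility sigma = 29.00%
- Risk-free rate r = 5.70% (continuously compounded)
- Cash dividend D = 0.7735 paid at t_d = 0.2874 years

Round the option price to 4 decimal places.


Answer: Price = 6.8723

Derivation:
PV(D) = D * exp(-r * t_d) = 0.7735 * 0.98375165 = 0.76093190
S_0' = S_0 - PV(D) = 42.5100 - 0.76093190 = 41.74906810
d1 = (ln(S_0'/K) + (r + sigma^2/2)*T) / (sigma*sqrt(T)) = -0.48036579
d2 = d1 - sigma*sqrt(T) = -0.68542676
exp(-rT) = 0.97190229
N(-d1) = 0.68451634; N(-d2) = 0.75346267
P = K * exp(-rT) * N(-d2) - S_0' * N(-d1) = 48.4100 * 0.97190229 * 0.75346267 - 41.74906810 * 0.68451634 = 6.8723


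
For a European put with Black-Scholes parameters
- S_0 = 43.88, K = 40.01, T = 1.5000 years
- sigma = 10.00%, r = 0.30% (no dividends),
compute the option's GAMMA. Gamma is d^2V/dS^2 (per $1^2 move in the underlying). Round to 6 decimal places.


Answer: Gamma = 0.051645

Derivation:
d1 = 0.8518444533; d2 = 0.7293699661
phi(d1) = 0.2775489349; exp(-qT) = 1.0000000000; exp(-rT) = 0.9955101098
Gamma = exp(-qT) * phi(d1) / (S * sigma * sqrt(T)) = 1.0000000000 * 0.2775489349 / (43.8800 * 0.1000 * 1.2247448714) = 0.051645


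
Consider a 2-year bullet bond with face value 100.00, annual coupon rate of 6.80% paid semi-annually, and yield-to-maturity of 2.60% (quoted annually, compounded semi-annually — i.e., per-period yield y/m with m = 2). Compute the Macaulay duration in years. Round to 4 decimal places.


Answer: Macaulay duration = 1.9077 years

Derivation:
Coupon per period c = face * coupon_rate / m = 3.400000
Periods per year m = 2; per-period yield y/m = 0.013000
Number of cashflows N = 4
Cashflows (t years, CF_t, discount factor 1/(1+y/m)^(m*t), PV):
  t = 0.5000: CF_t = 3.400000, DF = 0.987167, PV = 3.356367
  t = 1.0000: CF_t = 3.400000, DF = 0.974498, PV = 3.313294
  t = 1.5000: CF_t = 3.400000, DF = 0.961992, PV = 3.270774
  t = 2.0000: CF_t = 103.400000, DF = 0.949647, PV = 98.193504
Price P = sum_t PV_t = 108.133940
Macaulay numerator sum_t t * PV_t:
  t * PV_t at t = 0.5000: 1.678184
  t * PV_t at t = 1.0000: 3.313294
  t * PV_t at t = 1.5000: 4.906161
  t * PV_t at t = 2.0000: 196.387008
Macaulay duration D = (sum_t t * PV_t) / P = 206.284647 / 108.133940 = 1.907677


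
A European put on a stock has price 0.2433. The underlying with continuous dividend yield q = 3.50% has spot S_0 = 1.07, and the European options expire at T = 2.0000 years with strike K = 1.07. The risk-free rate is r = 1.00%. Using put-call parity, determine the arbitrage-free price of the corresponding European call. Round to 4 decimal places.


Answer: Call price = 0.1921

Derivation:
Put-call parity: C - P = S_0 * exp(-qT) - K * exp(-rT).
S_0 * exp(-qT) = 1.0700 * 0.93239382 = 0.99766139
K * exp(-rT) = 1.0700 * 0.98019867 = 1.04881258
C = P + S*exp(-qT) - K*exp(-rT)
C = 0.2433 + 0.99766139 - 1.04881258 = 0.1921


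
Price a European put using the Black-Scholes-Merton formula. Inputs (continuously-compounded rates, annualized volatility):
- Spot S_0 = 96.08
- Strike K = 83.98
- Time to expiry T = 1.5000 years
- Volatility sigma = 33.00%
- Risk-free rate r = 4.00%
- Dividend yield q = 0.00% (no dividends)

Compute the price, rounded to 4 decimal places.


Answer: Price = 7.0987

Derivation:
d1 = (ln(S/K) + (r - q + 0.5*sigma^2) * T) / (sigma * sqrt(T)) = 0.68357466
d2 = d1 - sigma * sqrt(T) = 0.27940885
exp(-rT) = 0.94176453; exp(-qT) = 1.00000000
P = K * exp(-rT) * N(-d2) - S_0 * exp(-qT) * N(-d1)
N(-d1) = 0.24712190; N(-d2) = 0.38996554
P = 83.9800 * 0.94176453 * 0.38996554 - 96.0800 * 1.00000000 * 0.24712190 = 7.0987


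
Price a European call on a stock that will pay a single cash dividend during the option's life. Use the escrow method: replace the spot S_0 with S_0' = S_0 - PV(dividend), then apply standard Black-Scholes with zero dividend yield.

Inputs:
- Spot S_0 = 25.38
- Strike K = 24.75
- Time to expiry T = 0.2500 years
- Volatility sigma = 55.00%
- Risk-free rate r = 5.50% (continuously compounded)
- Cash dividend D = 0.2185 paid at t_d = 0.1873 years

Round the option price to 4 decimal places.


Answer: Price = 3.1031

Derivation:
PV(D) = D * exp(-r * t_d) = 0.2185 * 0.98975138 = 0.21626068
S_0' = S_0 - PV(D) = 25.3800 - 0.21626068 = 25.16373932
d1 = (ln(S_0'/K) + (r + sigma^2/2)*T) / (sigma*sqrt(T)) = 0.24778565
d2 = d1 - sigma*sqrt(T) = -0.02721435
exp(-rT) = 0.98634410
N(d1) = 0.59784987; N(d2) = 0.48914438
C = S_0' * N(d1) - K * exp(-rT) * N(d2) = 25.16373932 * 0.59784987 - 24.7500 * 0.98634410 * 0.48914438 = 3.1031


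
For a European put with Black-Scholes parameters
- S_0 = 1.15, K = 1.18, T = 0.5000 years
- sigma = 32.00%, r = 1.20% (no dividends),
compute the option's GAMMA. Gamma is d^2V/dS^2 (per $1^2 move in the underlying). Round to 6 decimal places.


Answer: Gamma = 1.532612

Derivation:
d1 = 0.0258425604; d2 = -0.2004316096
phi(d1) = 0.3988090882; exp(-qT) = 1.0000000000; exp(-rT) = 0.9940179641
Gamma = exp(-qT) * phi(d1) / (S * sigma * sqrt(T)) = 1.0000000000 * 0.3988090882 / (1.1500 * 0.3200 * 0.7071067812) = 1.532612
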